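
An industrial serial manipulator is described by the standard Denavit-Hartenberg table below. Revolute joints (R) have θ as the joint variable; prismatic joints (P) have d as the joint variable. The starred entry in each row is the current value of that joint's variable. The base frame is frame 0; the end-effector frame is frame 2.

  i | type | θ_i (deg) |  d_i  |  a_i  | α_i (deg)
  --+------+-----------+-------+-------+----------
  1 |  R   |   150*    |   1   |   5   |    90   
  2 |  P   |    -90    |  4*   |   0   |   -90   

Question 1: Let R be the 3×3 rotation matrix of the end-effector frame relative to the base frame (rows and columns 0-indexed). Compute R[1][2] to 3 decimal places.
End-effector z-axis (col 2 of R) = (-0.8660,0.5000,0.0000)
R[1][2] = 0.5000

0.500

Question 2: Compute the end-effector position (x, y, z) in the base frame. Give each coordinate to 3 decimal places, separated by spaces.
-2.330 5.964 1.000

after link 1: o_1 = (-4.3301, 2.5000, 1.0000)
after link 2: o_2 = (-2.3301, 5.9641, 1.0000)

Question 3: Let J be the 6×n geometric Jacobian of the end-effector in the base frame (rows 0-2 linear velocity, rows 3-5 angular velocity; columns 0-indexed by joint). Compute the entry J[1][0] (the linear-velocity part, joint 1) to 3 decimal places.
-2.330

axis z_0 = ẑ; lever o_n−o_0 = (-2.3301,5.9641,1.0000)
cross product → J_v[:, 0] = (-5.9641,-2.3301,0.0000)
J_ω[:, 0] = z_0
entry J[1][0] = -2.3301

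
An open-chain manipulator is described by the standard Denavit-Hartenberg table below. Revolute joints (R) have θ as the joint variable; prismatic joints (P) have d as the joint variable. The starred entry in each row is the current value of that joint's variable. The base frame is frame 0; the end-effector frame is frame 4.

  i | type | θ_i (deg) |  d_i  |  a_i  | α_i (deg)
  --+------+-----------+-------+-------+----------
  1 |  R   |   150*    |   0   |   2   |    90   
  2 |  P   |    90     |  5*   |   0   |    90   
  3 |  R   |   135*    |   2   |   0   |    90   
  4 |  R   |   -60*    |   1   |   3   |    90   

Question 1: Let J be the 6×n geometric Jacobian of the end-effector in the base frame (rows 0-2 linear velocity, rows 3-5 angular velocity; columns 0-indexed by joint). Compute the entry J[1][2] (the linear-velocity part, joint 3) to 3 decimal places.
-0.306

axis z_2 = (-0.8660,0.5000,-0.0000); lever o_n−o_2 = (1.4018,1.2319,-0.3536)
cross product → J_v[:, 2] = (-0.1768,-0.3062,-1.7678)
J_ω[:, 2] = z_2
entry J[1][2] = -0.3062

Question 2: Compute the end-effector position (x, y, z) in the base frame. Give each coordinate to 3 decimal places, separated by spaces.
after link 1: o_1 = (-1.7321, 1.0000, 0.0000)
after link 2: o_2 = (0.7679, 5.3301, 0.0000)
after link 3: o_3 = (-0.9641, 6.3301, 0.0000)
after link 4: o_4 = (2.1698, 6.5620, -0.3536)

2.170 6.562 -0.354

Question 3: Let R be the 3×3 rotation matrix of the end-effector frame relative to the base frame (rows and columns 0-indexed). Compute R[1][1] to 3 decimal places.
0.612

End-effector y-axis (col 1 of R) = (0.3536,0.6124,0.7071)
R[1][1] = 0.6124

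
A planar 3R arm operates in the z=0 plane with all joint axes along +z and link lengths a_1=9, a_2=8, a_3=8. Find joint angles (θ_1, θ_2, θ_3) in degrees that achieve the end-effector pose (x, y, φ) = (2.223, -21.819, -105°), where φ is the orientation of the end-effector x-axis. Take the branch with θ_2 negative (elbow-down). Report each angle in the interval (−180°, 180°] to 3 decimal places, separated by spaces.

wrist centre = target − a_3·(cos φ, sin φ) = (4.2936, -14.0916)
cos θ_2 = (217.0076−9²−8²)/(2·9·8) = 0.5001; θ_2 = -59.9965° (elbow-down)
β = atan2(-14.0916,4.2936) = -73.0546°; ψ = atan2(-6.9280,13.0004) = -28.0533°
θ_1 = β − ψ = -45.0013°
θ_3 = φ − θ_1 − θ_2 = -0.0022° (wrapped to (-180°,180°])

-45.001 -59.997 -0.002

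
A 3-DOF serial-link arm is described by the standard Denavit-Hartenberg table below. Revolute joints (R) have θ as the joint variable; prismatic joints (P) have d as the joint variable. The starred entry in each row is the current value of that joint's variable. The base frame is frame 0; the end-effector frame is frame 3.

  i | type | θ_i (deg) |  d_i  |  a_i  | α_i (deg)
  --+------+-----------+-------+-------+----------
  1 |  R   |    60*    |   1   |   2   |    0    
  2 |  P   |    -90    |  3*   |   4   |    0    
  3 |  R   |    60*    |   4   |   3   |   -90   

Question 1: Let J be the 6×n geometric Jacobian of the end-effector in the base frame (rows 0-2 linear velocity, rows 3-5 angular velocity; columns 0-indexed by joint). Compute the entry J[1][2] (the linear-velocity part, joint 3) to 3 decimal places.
2.598

axis z_2 = (0.0000,0.0000,1.0000); lever o_n−o_2 = (2.5981,1.5000,4.0000)
cross product → J_v[:, 2] = (-1.5000,2.5981,0.0000)
J_ω[:, 2] = z_2
entry J[1][2] = 2.5981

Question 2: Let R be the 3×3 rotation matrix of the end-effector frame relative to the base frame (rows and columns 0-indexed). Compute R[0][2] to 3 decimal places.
-0.500

End-effector z-axis (col 2 of R) = (-0.5000,0.8660,0.0000)
R[0][2] = -0.5000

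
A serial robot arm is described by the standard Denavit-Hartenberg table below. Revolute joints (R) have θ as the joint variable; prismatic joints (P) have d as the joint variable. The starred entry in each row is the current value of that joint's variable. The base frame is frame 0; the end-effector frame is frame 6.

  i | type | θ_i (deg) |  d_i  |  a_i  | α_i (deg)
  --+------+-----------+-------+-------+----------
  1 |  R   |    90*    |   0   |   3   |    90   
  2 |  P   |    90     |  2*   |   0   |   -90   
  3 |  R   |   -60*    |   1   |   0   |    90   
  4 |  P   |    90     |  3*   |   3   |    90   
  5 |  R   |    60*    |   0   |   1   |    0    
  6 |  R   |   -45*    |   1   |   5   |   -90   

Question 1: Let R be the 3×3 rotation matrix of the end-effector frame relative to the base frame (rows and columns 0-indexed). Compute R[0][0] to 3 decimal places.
0.129

End-effector x-axis (col 0 of R) = (0.1294,-0.9659,-0.2241)
R[0][0] = 0.1294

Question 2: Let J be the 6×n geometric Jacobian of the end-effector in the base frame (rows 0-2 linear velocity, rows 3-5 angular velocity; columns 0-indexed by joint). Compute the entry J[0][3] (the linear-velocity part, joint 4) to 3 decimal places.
prismatic axis z_3 = (0.5000,-0.0000,-0.8660)
J_v[:, 3] = z_3; J_ω[:, 3] = (0,0,0)
entry J[0][3] = 0.5000

0.500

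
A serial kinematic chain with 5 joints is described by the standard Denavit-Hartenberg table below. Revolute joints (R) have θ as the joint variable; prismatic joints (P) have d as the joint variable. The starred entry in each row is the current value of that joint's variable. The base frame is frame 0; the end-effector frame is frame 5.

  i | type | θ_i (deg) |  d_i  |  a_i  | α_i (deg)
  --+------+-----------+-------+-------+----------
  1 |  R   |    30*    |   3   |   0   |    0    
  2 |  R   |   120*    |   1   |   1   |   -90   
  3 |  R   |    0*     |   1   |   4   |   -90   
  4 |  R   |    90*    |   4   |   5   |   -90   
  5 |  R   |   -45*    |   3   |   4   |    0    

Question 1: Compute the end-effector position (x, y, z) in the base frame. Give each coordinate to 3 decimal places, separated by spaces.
after link 1: o_1 = (0.0000, 0.0000, 3.0000)
after link 2: o_2 = (-0.8660, 0.5000, 4.0000)
after link 3: o_3 = (-4.8301, 1.6340, 4.0000)
after link 4: o_4 = (-2.3301, 5.9641, -0.0000)
after link 5: o_5 = (1.6822, 6.9136, -2.8284)

1.682 6.914 -2.828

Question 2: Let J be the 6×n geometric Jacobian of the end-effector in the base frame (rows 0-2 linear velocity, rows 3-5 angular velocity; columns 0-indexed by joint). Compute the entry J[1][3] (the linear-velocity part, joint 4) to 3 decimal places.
axis z_3 = (-0.0000,-0.0000,-1.0000); lever o_n−o_3 = (6.5123,5.2796,-6.8284)
cross product → J_v[:, 3] = (5.2796,-6.5123,0.0000)
J_ω[:, 3] = z_3
entry J[1][3] = -6.5123

-6.512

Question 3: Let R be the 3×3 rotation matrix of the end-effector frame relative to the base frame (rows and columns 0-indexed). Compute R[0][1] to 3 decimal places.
0.354

End-effector y-axis (col 1 of R) = (0.3536,0.6124,0.7071)
R[0][1] = 0.3536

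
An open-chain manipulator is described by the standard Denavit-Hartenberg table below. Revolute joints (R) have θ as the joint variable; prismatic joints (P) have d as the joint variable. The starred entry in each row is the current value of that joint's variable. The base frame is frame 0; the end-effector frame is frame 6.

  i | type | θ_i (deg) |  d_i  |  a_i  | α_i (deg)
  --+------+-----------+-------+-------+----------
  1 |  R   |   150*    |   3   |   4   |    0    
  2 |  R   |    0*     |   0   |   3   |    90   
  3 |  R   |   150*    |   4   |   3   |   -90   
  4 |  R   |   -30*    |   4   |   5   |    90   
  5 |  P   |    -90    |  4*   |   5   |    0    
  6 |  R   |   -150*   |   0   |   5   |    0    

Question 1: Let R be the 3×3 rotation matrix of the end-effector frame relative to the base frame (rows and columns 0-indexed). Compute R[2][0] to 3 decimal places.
End-effector x-axis (col 0 of R) = (-0.0748,-0.2455,-0.9665)
R[2][0] = -0.9665

-0.967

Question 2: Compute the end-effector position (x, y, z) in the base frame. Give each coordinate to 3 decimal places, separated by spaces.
after link 1: o_1 = (-3.4641, 2.0000, 3.0000)
after link 2: o_2 = (-6.0622, 3.5000, 3.0000)
after link 3: o_3 = (-1.8122, 5.6651, 4.5000)
after link 4: o_4 = (4.4175, 4.9551, 3.2010)
after link 5: o_5 = (2.4845, 10.0712, 6.5311)
after link 6: o_6 = (2.1107, 8.8436, 1.6986)

2.111 8.844 1.699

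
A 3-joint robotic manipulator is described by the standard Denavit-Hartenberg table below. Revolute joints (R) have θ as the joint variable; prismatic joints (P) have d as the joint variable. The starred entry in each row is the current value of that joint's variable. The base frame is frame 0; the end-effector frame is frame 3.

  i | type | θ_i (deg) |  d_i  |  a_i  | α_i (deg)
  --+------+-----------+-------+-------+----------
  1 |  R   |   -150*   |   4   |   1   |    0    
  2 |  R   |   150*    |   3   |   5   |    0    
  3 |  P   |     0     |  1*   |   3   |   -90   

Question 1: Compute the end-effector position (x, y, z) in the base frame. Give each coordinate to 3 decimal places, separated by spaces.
after link 1: o_1 = (-0.8660, -0.5000, 4.0000)
after link 2: o_2 = (4.1340, -0.5000, 7.0000)
after link 3: o_3 = (7.1340, -0.5000, 8.0000)

7.134 -0.500 8.000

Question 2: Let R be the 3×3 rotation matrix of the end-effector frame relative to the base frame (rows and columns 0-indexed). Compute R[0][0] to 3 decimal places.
1.000

End-effector x-axis (col 0 of R) = (1.0000,0.0000,0.0000)
R[0][0] = 1.0000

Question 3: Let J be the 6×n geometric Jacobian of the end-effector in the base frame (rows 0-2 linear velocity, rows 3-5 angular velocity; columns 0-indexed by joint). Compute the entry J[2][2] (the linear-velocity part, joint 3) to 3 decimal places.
prismatic axis z_2 = (0.0000,0.0000,1.0000)
J_v[:, 2] = z_2; J_ω[:, 2] = (0,0,0)
entry J[2][2] = 1.0000

1.000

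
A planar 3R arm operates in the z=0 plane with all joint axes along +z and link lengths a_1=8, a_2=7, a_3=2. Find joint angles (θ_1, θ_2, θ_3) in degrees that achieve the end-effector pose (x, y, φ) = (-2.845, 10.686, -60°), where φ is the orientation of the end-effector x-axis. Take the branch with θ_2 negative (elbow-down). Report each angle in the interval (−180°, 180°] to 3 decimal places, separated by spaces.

wrist centre = target − a_3·(cos φ, sin φ) = (-3.8450, 12.4181)
cos θ_2 = (168.9920−8²−7²)/(2·8·7) = 0.4999; θ_2 = -60.0047° (elbow-down)
β = atan2(12.4181,-3.8450) = 107.2041°; ψ = atan2(-6.0625,11.4995) = -27.7979°
θ_1 = β − ψ = 135.0020°
θ_3 = φ − θ_1 − θ_2 = -134.9973° (wrapped to (-180°,180°])

135.002 -60.005 -134.997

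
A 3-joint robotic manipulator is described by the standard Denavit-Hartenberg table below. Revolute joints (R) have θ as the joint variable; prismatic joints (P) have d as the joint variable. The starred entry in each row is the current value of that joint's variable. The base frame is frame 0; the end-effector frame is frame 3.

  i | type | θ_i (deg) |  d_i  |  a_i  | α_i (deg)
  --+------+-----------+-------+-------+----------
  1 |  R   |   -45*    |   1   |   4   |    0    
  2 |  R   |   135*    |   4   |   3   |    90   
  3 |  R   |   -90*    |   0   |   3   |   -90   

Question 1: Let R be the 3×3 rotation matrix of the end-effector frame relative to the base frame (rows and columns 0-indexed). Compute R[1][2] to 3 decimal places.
End-effector z-axis (col 2 of R) = (0.0000,1.0000,0.0000)
R[1][2] = 1.0000

1.000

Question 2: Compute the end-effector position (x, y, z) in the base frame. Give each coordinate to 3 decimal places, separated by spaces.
after link 1: o_1 = (2.8284, -2.8284, 1.0000)
after link 2: o_2 = (2.8284, 0.1716, 5.0000)
after link 3: o_3 = (2.8284, 0.1716, 2.0000)

2.828 0.172 2.000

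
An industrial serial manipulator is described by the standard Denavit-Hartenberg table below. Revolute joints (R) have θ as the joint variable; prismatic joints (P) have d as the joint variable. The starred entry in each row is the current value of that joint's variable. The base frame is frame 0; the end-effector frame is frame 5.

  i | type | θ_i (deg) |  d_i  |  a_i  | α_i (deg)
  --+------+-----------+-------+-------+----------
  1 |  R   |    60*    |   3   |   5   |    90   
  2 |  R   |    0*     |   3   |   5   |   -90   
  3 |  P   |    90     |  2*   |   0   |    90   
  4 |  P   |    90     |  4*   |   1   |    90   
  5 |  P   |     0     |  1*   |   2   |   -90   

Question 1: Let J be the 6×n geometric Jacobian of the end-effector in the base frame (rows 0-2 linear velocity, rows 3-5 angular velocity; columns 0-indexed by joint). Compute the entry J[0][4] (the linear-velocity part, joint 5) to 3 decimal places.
prismatic axis z_4 = (-0.8660,0.5000,-0.0000)
J_v[:, 4] = z_4; J_ω[:, 4] = (0,0,0)
entry J[0][4] = -0.8660

-0.866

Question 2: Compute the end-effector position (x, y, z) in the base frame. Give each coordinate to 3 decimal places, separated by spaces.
8.732 11.124 8.000

after link 1: o_1 = (2.5000, 4.3301, 3.0000)
after link 2: o_2 = (7.5981, 7.1603, 3.0000)
after link 3: o_3 = (7.5981, 7.1603, 5.0000)
after link 4: o_4 = (9.5981, 10.6244, 6.0000)
after link 5: o_5 = (8.7321, 11.1244, 8.0000)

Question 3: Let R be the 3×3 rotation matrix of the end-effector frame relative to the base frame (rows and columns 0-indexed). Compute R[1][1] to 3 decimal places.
-0.500

End-effector y-axis (col 1 of R) = (0.8660,-0.5000,0.0000)
R[1][1] = -0.5000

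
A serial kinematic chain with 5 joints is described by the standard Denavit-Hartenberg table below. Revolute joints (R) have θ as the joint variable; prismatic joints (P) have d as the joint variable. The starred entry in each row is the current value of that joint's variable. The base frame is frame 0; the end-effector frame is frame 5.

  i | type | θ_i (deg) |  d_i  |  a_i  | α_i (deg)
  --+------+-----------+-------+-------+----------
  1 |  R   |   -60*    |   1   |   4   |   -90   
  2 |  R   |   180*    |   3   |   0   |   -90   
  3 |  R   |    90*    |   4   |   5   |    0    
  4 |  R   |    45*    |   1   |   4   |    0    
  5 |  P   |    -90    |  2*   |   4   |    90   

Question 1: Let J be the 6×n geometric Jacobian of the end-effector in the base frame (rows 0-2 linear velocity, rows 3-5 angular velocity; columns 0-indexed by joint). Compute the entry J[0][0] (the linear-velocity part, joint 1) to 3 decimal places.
7.293

axis z_0 = ẑ; lever o_n−o_0 = (-4.6310,-7.2925,8.0000)
cross product → J_v[:, 0] = (7.2925,-4.6310,0.0000)
J_ω[:, 0] = z_0
entry J[0][0] = 7.2925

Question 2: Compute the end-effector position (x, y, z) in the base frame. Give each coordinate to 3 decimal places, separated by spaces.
-4.631 -7.293 8.000

after link 1: o_1 = (2.0000, -3.4641, 1.0000)
after link 2: o_2 = (4.5981, -1.9641, 1.0000)
after link 3: o_3 = (0.2679, -4.4641, 5.0000)
after link 4: o_4 = (-0.7673, -8.3278, 6.0000)
after link 5: o_5 = (-4.6310, -7.2925, 8.0000)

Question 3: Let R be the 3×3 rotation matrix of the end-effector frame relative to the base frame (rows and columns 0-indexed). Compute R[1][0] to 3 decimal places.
End-effector x-axis (col 0 of R) = (-0.9659,0.2588,-0.0000)
R[1][0] = 0.2588

0.259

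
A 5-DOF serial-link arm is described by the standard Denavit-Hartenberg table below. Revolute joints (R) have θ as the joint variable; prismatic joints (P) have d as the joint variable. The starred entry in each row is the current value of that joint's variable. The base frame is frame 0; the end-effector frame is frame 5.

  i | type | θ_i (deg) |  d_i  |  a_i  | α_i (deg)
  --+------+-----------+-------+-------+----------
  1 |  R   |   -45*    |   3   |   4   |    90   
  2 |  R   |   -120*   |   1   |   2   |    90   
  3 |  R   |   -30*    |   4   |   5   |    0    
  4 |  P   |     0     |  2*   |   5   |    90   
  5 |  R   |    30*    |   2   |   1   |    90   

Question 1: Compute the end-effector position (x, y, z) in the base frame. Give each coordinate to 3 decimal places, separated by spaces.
-0.473 9.192 -2.766

after link 1: o_1 = (2.8284, -2.8284, 3.0000)
after link 2: o_2 = (1.4142, -2.8284, 1.2679)
after link 3: o_3 = (-0.7984, 2.9198, -0.4821)
after link 4: o_4 = (-1.7863, 7.4432, -3.2321)
after link 5: o_5 = (-0.4732, 9.1919, -2.7655)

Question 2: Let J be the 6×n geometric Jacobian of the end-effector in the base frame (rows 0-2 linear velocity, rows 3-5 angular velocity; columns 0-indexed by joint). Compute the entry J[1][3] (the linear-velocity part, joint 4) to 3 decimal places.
prismatic axis z_3 = (-0.6124,0.6124,0.5000)
J_v[:, 3] = z_3; J_ω[:, 3] = (0,0,0)
entry J[1][3] = 0.6124

0.612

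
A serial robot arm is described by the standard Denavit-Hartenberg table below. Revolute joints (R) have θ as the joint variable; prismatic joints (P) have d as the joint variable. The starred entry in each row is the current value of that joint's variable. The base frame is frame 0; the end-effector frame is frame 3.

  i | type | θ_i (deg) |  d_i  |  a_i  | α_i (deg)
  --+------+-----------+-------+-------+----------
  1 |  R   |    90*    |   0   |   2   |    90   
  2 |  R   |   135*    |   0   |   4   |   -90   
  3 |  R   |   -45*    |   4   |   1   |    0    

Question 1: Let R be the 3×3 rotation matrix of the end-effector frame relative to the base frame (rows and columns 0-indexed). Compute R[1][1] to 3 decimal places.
End-effector y-axis (col 1 of R) = (-0.7071,-0.5000,0.5000)
R[1][1] = -0.5000

-0.500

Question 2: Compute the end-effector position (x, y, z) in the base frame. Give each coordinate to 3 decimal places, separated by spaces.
0.707 -4.157 0.500

after link 1: o_1 = (0.0000, 2.0000, 0.0000)
after link 2: o_2 = (-0.0000, -0.8284, 2.8284)
after link 3: o_3 = (0.7071, -4.1569, 0.5000)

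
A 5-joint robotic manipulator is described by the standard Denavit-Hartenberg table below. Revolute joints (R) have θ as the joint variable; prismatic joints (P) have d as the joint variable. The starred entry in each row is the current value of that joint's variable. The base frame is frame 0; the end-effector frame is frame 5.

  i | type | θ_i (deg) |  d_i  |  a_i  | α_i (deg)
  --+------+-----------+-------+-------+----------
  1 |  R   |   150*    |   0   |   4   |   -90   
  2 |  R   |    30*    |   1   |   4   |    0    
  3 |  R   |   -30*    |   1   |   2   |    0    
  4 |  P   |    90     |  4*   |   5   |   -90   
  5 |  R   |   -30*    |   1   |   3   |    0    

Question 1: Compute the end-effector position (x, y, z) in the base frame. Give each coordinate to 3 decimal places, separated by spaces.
after link 1: o_1 = (-3.4641, 2.0000, 0.0000)
after link 2: o_2 = (-6.9641, 2.8660, -2.0000)
after link 3: o_3 = (-9.1962, 3.0000, -2.0000)
after link 4: o_4 = (-11.1962, -0.4641, -7.0000)
after link 5: o_5 = (-11.0801, -2.2631, -9.5981)

-11.080 -2.263 -9.598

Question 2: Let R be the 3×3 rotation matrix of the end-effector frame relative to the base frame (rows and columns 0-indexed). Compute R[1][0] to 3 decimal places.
End-effector x-axis (col 0 of R) = (-0.2500,-0.4330,-0.8660)
R[1][0] = -0.4330

-0.433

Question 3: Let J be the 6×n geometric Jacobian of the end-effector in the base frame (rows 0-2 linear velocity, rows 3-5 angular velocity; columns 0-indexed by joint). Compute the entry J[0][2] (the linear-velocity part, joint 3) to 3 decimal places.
6.580

axis z_2 = (-0.5000,-0.8660,0.0000); lever o_n−o_2 = (-4.1160,-5.1292,-7.5981)
cross product → J_v[:, 2] = (6.5801,-3.7990,-1.0000)
J_ω[:, 2] = z_2
entry J[0][2] = 6.5801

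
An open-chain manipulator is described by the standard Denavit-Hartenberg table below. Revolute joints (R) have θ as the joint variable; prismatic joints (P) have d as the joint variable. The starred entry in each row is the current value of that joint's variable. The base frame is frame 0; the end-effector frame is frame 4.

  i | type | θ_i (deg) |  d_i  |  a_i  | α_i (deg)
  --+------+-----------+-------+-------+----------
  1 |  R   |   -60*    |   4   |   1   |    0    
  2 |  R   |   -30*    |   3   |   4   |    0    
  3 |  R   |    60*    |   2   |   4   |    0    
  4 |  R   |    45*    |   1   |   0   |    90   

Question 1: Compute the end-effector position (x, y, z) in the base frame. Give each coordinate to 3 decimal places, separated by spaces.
3.964 -6.866 10.000

after link 1: o_1 = (0.5000, -0.8660, 4.0000)
after link 2: o_2 = (0.5000, -4.8660, 7.0000)
after link 3: o_3 = (3.9641, -6.8660, 9.0000)
after link 4: o_4 = (3.9641, -6.8660, 10.0000)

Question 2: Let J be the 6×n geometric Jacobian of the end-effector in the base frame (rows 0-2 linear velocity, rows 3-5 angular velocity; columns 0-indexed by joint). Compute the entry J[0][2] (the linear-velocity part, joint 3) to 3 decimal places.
2.000

axis z_2 = (0.0000,0.0000,1.0000); lever o_n−o_2 = (3.4641,-2.0000,3.0000)
cross product → J_v[:, 2] = (2.0000,3.4641,-0.0000)
J_ω[:, 2] = z_2
entry J[0][2] = 2.0000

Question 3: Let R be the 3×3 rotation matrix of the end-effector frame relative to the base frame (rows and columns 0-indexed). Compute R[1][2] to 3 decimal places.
End-effector z-axis (col 2 of R) = (0.2588,-0.9659,0.0000)
R[1][2] = -0.9659

-0.966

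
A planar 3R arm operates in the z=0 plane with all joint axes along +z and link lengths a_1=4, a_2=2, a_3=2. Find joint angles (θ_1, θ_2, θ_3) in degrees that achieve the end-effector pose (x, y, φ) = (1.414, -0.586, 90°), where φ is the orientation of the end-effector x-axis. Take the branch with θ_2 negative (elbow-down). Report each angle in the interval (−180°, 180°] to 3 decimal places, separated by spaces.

-32.655 -134.997 -102.347

wrist centre = target − a_3·(cos φ, sin φ) = (1.4140, -2.5860)
cos θ_2 = (8.6868−4²−2²)/(2·4·2) = -0.7071; θ_2 = -134.9975° (elbow-down)
β = atan2(-2.5860,1.4140) = -61.3306°; ψ = atan2(-1.4143,2.5858) = -28.6755°
θ_1 = β − ψ = -32.6551°
θ_3 = φ − θ_1 − θ_2 = -102.3475° (wrapped to (-180°,180°])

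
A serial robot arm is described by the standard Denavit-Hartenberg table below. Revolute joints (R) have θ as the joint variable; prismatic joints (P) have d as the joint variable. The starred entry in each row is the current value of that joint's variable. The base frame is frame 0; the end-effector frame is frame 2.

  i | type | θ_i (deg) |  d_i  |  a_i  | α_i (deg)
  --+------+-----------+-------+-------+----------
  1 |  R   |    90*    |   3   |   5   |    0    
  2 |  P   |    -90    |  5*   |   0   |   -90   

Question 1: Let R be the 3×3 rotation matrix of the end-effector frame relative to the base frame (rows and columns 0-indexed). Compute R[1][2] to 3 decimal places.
1.000

End-effector z-axis (col 2 of R) = (0.0000,1.0000,0.0000)
R[1][2] = 1.0000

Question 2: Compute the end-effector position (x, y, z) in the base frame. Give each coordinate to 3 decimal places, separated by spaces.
after link 1: o_1 = (0.0000, 5.0000, 3.0000)
after link 2: o_2 = (0.0000, 5.0000, 8.0000)

0.000 5.000 8.000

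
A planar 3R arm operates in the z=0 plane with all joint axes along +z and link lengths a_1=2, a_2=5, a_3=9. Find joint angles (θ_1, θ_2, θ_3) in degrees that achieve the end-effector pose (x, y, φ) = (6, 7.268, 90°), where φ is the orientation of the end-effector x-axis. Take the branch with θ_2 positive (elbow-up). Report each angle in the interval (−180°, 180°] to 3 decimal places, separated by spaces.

wrist centre = target − a_3·(cos φ, sin φ) = (6.0000, -1.7320)
cos θ_2 = (38.9998−2²−5²)/(2·2·5) = 0.5000; θ_2 = 60.0006° (elbow-up)
β = atan2(-1.7320,6.0000) = -16.1017°; ψ = atan2(4.3302,4.5000) = 43.8983°
θ_1 = β − ψ = -60.0000°
θ_3 = φ − θ_1 − θ_2 = 89.9994° (wrapped to (-180°,180°])

-60.000 60.001 89.999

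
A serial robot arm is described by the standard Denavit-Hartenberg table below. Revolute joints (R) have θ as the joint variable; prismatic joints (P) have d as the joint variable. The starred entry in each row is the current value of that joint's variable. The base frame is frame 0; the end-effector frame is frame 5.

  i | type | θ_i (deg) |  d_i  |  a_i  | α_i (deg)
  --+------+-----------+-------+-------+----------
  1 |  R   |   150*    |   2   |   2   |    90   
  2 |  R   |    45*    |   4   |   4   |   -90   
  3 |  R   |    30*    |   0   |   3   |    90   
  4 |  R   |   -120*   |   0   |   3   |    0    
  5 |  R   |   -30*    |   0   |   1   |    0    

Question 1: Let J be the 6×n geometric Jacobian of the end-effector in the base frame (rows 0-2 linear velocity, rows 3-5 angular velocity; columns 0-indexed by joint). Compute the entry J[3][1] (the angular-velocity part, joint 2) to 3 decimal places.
0.500

axis z_1 = (0.5000,0.8660,0.0000); lever o_n−o_1 = (-2.8414,5.8932,1.0260)
cross product → J_v[:, 1] = (0.8885,-0.5130,5.4073)
J_ω[:, 1] = z_1
entry J[3][1] = 0.5000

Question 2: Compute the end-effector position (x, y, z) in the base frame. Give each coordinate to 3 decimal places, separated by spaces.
-4.573 6.893 3.026

after link 1: o_1 = (-1.7321, 1.0000, 2.0000)
after link 2: o_2 = (-2.1815, 5.8783, 4.8284)
after link 3: o_3 = (-4.5225, 5.4978, 6.6655)
after link 4: o_4 = (-4.9430, 6.6066, 3.9099)
after link 5: o_5 = (-4.5734, 6.8932, 3.0260)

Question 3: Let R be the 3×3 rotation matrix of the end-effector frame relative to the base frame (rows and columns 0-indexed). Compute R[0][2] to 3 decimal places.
0.127

End-effector z-axis (col 2 of R) = (0.1268,0.9268,0.3536)
R[0][2] = 0.1268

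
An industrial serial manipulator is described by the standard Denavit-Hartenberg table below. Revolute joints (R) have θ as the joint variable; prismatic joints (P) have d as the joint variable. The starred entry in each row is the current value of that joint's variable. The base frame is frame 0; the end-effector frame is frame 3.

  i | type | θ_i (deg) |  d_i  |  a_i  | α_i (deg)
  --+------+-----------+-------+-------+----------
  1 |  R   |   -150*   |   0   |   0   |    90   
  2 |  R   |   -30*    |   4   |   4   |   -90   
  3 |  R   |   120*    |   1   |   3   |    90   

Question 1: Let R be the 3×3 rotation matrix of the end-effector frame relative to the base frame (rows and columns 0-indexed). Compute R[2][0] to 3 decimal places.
0.250

End-effector x-axis (col 0 of R) = (0.8080,-0.5335,0.2500)
R[2][0] = 0.2500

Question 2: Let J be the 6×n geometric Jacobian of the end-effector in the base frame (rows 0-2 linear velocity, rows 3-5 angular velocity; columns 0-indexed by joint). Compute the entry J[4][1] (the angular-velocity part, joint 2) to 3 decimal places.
axis z_1 = (-0.5000,0.8660,0.0000); lever o_n−o_1 = (-3.0090,-0.1184,-0.3840)
cross product → J_v[:, 1] = (-0.3325,-0.1920,2.6651)
J_ω[:, 1] = z_1
entry J[4][1] = 0.8660

0.866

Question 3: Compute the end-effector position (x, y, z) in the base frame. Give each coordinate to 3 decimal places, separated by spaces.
-3.009 -0.118 -0.384

after link 1: o_1 = (0.0000, 0.0000, 0.0000)
after link 2: o_2 = (-5.0000, 1.7321, -2.0000)
after link 3: o_3 = (-3.0090, -0.1184, -0.3840)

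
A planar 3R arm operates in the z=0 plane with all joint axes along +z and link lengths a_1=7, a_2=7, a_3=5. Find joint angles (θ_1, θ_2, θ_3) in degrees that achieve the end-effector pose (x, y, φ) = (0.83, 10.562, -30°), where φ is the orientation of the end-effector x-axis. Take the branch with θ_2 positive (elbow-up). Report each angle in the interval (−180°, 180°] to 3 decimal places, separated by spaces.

wrist centre = target − a_3·(cos φ, sin φ) = (-3.5001, 13.0620)
cos θ_2 = (182.8667−7²−7²)/(2·7·7) = 0.8660; θ_2 = 30.0044° (elbow-up)
β = atan2(13.0620,-3.5001) = 105.0007°; ψ = atan2(3.5005,13.0619) = 15.0022°
θ_1 = β − ψ = 89.9985°
θ_3 = φ − θ_1 − θ_2 = -150.0029° (wrapped to (-180°,180°])

89.999 30.004 -150.003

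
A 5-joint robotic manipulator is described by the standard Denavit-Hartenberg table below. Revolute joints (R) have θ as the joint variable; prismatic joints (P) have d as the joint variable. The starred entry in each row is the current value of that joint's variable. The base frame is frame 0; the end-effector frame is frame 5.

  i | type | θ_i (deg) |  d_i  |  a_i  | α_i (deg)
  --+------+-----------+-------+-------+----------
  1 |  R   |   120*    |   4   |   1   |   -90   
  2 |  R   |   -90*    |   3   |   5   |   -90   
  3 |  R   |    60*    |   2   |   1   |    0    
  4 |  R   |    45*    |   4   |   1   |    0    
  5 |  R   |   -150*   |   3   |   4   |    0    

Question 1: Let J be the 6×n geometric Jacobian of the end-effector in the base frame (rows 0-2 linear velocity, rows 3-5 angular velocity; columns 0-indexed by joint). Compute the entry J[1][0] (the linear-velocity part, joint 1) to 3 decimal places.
-8.461

axis z_0 = ẑ; lever o_n−o_0 = (-8.4610,6.6620,12.0696)
cross product → J_v[:, 0] = (-6.6620,-8.4610,0.0000)
J_ω[:, 0] = z_0
entry J[1][0] = -8.4610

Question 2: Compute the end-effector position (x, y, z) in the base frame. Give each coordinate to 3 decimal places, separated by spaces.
after link 1: o_1 = (-0.5000, 0.8660, 4.0000)
after link 2: o_2 = (-3.0981, -0.6340, 9.0000)
after link 3: o_3 = (-3.3481, 1.5311, 9.5000)
after link 4: o_4 = (-4.5116, 5.4782, 9.2412)
after link 5: o_5 = (-8.4610, 6.6620, 12.0696)

-8.461 6.662 12.070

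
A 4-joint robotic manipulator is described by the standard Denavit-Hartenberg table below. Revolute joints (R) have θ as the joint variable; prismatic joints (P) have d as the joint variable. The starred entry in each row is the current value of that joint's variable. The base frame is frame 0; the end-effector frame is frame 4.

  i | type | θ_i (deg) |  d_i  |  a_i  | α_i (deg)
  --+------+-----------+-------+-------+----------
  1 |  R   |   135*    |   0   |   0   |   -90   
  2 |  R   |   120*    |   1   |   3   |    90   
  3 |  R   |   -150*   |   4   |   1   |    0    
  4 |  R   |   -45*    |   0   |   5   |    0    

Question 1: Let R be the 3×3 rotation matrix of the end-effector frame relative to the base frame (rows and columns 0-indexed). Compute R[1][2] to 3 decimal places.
End-effector z-axis (col 2 of R) = (-0.6124,0.6124,-0.5000)
R[1][2] = 0.6124

0.612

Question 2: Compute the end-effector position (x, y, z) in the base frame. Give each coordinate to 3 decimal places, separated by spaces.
after link 1: o_1 = (0.0000, 0.0000, 0.0000)
after link 2: o_2 = (0.3536, -1.7678, -2.5981)
after link 3: o_3 = (-2.0486, 1.3415, -3.8481)
after link 4: o_4 = (-4.6712, 2.1339, 0.3345)

-4.671 2.134 0.335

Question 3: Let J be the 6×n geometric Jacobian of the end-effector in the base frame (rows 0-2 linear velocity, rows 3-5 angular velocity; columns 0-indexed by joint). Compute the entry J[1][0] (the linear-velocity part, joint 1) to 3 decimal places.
-4.671

axis z_0 = ẑ; lever o_n−o_0 = (-4.6712,2.1339,0.3345)
cross product → J_v[:, 0] = (-2.1339,-4.6712,0.0000)
J_ω[:, 0] = z_0
entry J[1][0] = -4.6712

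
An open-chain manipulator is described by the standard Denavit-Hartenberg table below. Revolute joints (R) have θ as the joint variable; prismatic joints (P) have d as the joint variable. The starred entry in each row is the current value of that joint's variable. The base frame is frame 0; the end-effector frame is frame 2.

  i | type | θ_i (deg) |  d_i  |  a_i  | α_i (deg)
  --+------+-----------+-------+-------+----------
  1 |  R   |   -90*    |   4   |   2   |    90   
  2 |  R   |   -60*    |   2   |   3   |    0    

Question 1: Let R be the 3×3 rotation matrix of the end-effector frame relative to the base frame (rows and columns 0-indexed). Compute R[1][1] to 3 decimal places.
-0.866

End-effector y-axis (col 1 of R) = (0.0000,-0.8660,0.5000)
R[1][1] = -0.8660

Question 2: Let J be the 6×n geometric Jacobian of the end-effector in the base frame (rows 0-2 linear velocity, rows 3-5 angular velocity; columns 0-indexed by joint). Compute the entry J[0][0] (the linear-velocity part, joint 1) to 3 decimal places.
axis z_0 = ẑ; lever o_n−o_0 = (-2.0000,-3.5000,1.4019)
cross product → J_v[:, 0] = (3.5000,-2.0000,0.0000)
J_ω[:, 0] = z_0
entry J[0][0] = 3.5000

3.500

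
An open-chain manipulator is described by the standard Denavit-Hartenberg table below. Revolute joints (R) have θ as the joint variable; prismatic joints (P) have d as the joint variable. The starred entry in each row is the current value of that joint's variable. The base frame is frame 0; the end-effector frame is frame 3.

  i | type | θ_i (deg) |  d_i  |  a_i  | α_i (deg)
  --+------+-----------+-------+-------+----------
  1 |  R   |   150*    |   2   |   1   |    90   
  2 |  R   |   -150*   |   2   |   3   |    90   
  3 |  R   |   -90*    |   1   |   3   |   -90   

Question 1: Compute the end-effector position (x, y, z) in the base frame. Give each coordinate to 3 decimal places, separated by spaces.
1.317 -1.915 1.366

after link 1: o_1 = (-0.8660, 0.5000, 2.0000)
after link 2: o_2 = (2.3840, 0.9330, 0.5000)
after link 3: o_3 = (1.3170, -1.9151, 1.3660)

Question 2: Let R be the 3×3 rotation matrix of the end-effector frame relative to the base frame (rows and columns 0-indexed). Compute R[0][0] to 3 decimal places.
End-effector x-axis (col 0 of R) = (-0.5000,-0.8660,-0.0000)
R[0][0] = -0.5000

-0.500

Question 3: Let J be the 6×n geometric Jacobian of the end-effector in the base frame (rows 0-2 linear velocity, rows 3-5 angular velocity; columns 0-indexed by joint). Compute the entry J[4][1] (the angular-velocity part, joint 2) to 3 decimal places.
0.866

axis z_1 = (0.5000,0.8660,0.0000); lever o_n−o_1 = (2.1830,-2.4151,-0.6340)
cross product → J_v[:, 1] = (-0.5490,0.3170,-3.0981)
J_ω[:, 1] = z_1
entry J[4][1] = 0.8660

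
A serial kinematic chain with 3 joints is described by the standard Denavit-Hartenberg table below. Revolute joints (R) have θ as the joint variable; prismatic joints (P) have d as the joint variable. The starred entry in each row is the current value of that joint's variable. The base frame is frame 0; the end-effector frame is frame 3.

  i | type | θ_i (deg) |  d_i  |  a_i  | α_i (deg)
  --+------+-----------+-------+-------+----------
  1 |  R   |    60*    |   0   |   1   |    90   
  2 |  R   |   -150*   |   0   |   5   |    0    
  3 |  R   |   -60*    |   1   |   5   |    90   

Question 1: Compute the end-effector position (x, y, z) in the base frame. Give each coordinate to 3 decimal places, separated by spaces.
after link 1: o_1 = (0.5000, 0.8660, 0.0000)
after link 2: o_2 = (-1.6651, -2.8840, -2.5000)
after link 3: o_3 = (-2.9641, -7.1340, 0.0000)

-2.964 -7.134 0.000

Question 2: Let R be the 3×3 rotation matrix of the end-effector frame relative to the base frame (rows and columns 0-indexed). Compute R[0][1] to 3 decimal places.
0.866

End-effector y-axis (col 1 of R) = (0.8660,-0.5000,0.0000)
R[0][1] = 0.8660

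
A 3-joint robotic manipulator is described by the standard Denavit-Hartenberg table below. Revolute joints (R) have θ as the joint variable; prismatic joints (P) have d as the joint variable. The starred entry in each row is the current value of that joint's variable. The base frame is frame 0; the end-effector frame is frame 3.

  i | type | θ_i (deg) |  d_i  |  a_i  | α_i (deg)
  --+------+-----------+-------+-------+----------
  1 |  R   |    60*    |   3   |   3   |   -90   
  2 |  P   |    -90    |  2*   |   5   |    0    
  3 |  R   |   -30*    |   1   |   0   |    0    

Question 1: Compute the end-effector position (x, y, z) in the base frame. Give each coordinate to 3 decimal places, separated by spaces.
-1.098 4.098 8.000

after link 1: o_1 = (1.5000, 2.5981, 3.0000)
after link 2: o_2 = (-0.2321, 3.5981, 8.0000)
after link 3: o_3 = (-1.0981, 4.0981, 8.0000)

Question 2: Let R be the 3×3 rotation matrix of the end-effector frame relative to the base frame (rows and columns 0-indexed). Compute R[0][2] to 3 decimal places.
-0.866

End-effector z-axis (col 2 of R) = (-0.8660,0.5000,0.0000)
R[0][2] = -0.8660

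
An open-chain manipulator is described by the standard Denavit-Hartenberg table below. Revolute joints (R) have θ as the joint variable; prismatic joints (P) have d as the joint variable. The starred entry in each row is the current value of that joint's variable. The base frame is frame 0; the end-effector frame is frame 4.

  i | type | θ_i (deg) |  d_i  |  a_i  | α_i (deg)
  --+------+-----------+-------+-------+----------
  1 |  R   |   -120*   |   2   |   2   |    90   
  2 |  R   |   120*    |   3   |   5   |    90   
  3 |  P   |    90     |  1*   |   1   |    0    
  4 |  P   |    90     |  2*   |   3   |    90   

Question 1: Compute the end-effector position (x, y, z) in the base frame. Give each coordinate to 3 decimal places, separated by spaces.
-5.263 -1.116 5.232

after link 1: o_1 = (-1.0000, -1.7321, 2.0000)
after link 2: o_2 = (-2.3481, 1.9330, 6.3301)
after link 3: o_3 = (-3.6471, 1.6830, 6.8301)
after link 4: o_4 = (-5.2631, -1.1160, 5.2321)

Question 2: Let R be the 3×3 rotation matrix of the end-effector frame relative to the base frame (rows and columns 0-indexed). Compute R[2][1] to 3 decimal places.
End-effector y-axis (col 1 of R) = (-0.4330,-0.7500,0.5000)
R[2][1] = 0.5000

0.500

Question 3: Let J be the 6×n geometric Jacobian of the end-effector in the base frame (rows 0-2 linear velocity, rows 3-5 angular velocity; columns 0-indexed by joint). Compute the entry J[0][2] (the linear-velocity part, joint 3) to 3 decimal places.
prismatic axis z_2 = (-0.4330,-0.7500,0.5000)
J_v[:, 2] = z_2; J_ω[:, 2] = (0,0,0)
entry J[0][2] = -0.4330

-0.433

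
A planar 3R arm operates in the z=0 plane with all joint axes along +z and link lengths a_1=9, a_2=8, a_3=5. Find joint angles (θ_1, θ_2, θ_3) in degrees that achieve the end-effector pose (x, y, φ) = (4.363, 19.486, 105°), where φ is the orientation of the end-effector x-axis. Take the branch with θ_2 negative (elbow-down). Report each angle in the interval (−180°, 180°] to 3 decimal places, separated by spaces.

wrist centre = target − a_3·(cos φ, sin φ) = (5.6571, 14.6564)
cos θ_2 = (246.8119−9²−8²)/(2·9·8) = 0.7070; θ_2 = -45.0064° (elbow-down)
β = atan2(14.6564,5.6571) = 68.8943°; ψ = atan2(-5.6575,14.6562) = -21.1072°
θ_1 = β − ψ = 90.0015°
θ_3 = φ − θ_1 − θ_2 = 60.0049° (wrapped to (-180°,180°])

90.002 -45.006 60.005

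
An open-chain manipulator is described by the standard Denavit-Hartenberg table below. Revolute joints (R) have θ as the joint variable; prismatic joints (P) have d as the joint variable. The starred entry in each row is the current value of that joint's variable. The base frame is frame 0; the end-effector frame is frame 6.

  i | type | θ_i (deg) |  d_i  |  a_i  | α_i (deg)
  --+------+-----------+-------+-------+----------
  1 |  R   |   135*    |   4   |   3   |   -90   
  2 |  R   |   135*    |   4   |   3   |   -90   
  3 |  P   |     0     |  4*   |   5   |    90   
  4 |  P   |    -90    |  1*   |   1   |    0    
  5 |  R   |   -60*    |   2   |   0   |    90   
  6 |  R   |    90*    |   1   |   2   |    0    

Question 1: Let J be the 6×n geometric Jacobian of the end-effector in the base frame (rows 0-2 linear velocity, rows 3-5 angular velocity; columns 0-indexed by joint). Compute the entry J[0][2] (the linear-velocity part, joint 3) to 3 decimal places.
0.500

prismatic axis z_2 = (0.5000,-0.5000,0.7071)
J_v[:, 2] = z_2; J_ω[:, 2] = (0,0,0)
entry J[0][2] = 0.5000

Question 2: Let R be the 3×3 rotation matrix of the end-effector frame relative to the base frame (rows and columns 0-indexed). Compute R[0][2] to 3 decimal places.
0.183

End-effector z-axis (col 2 of R) = (0.1830,-0.1830,0.9659)
R[0][2] = 0.1830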